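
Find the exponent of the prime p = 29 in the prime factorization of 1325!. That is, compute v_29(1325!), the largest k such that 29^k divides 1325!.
v_29(1325!) = 46

Legendre's formula: v_p(n!) = Σ_{k ≥ 1} ⌊n / p^k⌋. For p = 29, n = 1325, the terms are:
  ⌊1325/29^1⌋ = ⌊1325/29⌋ = 45
  ⌊1325/29^2⌋ = ⌊1325/841⌋ = 1
(the next term ⌊1325/29^3⌋ = 0, terminating the sum). Summing: v_29(1325!) = 45 + 1 = 46.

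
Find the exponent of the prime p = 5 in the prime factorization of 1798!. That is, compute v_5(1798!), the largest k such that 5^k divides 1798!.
v_5(1798!) = 446

Legendre's formula: v_p(n!) = Σ_{k ≥ 1} ⌊n / p^k⌋. For p = 5, n = 1798, the terms are:
  ⌊1798/5^1⌋ = ⌊1798/5⌋ = 359
  ⌊1798/5^2⌋ = ⌊1798/25⌋ = 71
  ⌊1798/5^3⌋ = ⌊1798/125⌋ = 14
  ⌊1798/5^4⌋ = ⌊1798/625⌋ = 2
(the next term ⌊1798/5^5⌋ = 0, terminating the sum). Summing: v_5(1798!) = 359 + 71 + 14 + 2 = 446.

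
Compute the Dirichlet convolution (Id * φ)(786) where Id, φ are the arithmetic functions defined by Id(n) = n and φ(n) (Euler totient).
(Id * φ)(786) = 3915

Divisors of 786: [1, 2, 3, 6, 131, 262, 393, 786]. For each d | 786:
  d = 1: Id(1) · φ(786/1) = 1 · 260 = 260
  d = 2: Id(2) · φ(786/2) = 2 · 260 = 520
  d = 3: Id(3) · φ(786/3) = 3 · 130 = 390
  d = 6: Id(6) · φ(786/6) = 6 · 130 = 780
  d = 131: Id(131) · φ(786/131) = 131 · 2 = 262
  d = 262: Id(262) · φ(786/262) = 262 · 2 = 524
  d = 393: Id(393) · φ(786/393) = 393 · 1 = 393
  d = 786: Id(786) · φ(786/786) = 786 · 1 = 786
Summing: (Id * φ)(786) = 260 + 520 + 390 + 780 + 262 + 524 + 393 + 786 = 3915.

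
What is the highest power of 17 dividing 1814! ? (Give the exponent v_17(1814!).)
v_17(1814!) = 112

Legendre's formula: v_p(n!) = Σ_{k ≥ 1} ⌊n / p^k⌋. For p = 17, n = 1814, the terms are:
  ⌊1814/17^1⌋ = ⌊1814/17⌋ = 106
  ⌊1814/17^2⌋ = ⌊1814/289⌋ = 6
(the next term ⌊1814/17^3⌋ = 0, terminating the sum). Summing: v_17(1814!) = 106 + 6 = 112.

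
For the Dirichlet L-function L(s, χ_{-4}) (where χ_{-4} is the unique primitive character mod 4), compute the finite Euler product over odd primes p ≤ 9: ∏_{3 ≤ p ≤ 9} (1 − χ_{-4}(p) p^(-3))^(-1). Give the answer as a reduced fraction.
∏ = 165375/170624

The odd primes p ≤ 9 are [3, 5, 7]. For each, χ(p) = 1 if p ≡ 1 mod 4, χ(p) = −1 if p ≡ 3 mod 4. Taking (1 − χ(p)/p^3)^(-1) = p^3/(p^3 − χ(p)): (1 − (-1)/3^3)^(-1) · (1 − (1)/5^3)^(-1) · (1 − (-1)/7^3)^(-1) = 165375/170624.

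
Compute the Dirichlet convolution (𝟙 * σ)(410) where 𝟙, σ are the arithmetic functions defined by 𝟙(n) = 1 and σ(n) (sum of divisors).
(𝟙 * σ)(410) = 1204

Divisors of 410: [1, 2, 5, 10, 41, 82, 205, 410]. For each d | 410:
  d = 1: 𝟙(1) · σ(410/1) = 1 · 756 = 756
  d = 2: 𝟙(2) · σ(410/2) = 1 · 252 = 252
  d = 5: 𝟙(5) · σ(410/5) = 1 · 126 = 126
  d = 10: 𝟙(10) · σ(410/10) = 1 · 42 = 42
  d = 41: 𝟙(41) · σ(410/41) = 1 · 18 = 18
  d = 82: 𝟙(82) · σ(410/82) = 1 · 6 = 6
  d = 205: 𝟙(205) · σ(410/205) = 1 · 3 = 3
  d = 410: 𝟙(410) · σ(410/410) = 1 · 1 = 1
Summing: (𝟙 * σ)(410) = 756 + 252 + 126 + 42 + 18 + 6 + 3 + 1 = 1204.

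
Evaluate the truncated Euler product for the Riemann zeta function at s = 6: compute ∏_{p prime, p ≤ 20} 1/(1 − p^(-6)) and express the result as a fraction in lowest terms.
∏ = 99475806666511821483705625/97780003061374251090837504

The primes p ≤ 20 are [2, 3, 5, 7, 11, 13, 17, 19]. For each prime, (1 − 1/p^6)^(-1) = p^6 / (p^6 − 1). The product is (1 − 1/2^6)^(-1), (1 − 1/3^6)^(-1), (1 − 1/5^6)^(-1), (1 − 1/7^6)^(-1), (1 − 1/11^6)^(-1), (1 − 1/13^6)^(-1), (1 − 1/17^6)^(-1), (1 − 1/19^6)^(-1) = ∏ p^6 / (p^6 − 1) = 99475806666511821483705625/97780003061374251090837504.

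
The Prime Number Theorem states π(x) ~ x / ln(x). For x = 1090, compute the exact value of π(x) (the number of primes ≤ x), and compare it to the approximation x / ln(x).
π(1090) = 181;  x/ln(x) ≈ 155.85;  relative error ≈ 13.90%.

Directly count primes up to 1090: π(1090) = 181. The PNT approximation gives 1090/ln(1090) ≈ 1090/6.99393 ≈ 155.85. Relative error (π(x) − x/ln(x)) / π(x) ≈ 13.90%; the approximation is known to undercount slightly (Li(x) is a better estimate).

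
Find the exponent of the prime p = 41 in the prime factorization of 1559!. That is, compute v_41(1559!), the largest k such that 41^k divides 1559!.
v_41(1559!) = 38

Legendre's formula: v_p(n!) = Σ_{k ≥ 1} ⌊n / p^k⌋. For p = 41, n = 1559, the terms are:
  ⌊1559/41^1⌋ = ⌊1559/41⌋ = 38
(the next term ⌊1559/41^2⌋ = 0, terminating the sum). Summing: v_41(1559!) = 38 = 38.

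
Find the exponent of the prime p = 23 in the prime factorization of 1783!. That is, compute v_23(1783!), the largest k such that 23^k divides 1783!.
v_23(1783!) = 80

Legendre's formula: v_p(n!) = Σ_{k ≥ 1} ⌊n / p^k⌋. For p = 23, n = 1783, the terms are:
  ⌊1783/23^1⌋ = ⌊1783/23⌋ = 77
  ⌊1783/23^2⌋ = ⌊1783/529⌋ = 3
(the next term ⌊1783/23^3⌋ = 0, terminating the sum). Summing: v_23(1783!) = 77 + 3 = 80.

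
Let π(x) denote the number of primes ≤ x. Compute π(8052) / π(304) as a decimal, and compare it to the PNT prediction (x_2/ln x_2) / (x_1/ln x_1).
π(8052)/π(304) = 1011/62 ≈ 16.3065;  PNT prediction ≈ 16.8369.

π(304) = 62 and π(8052) = 1011, so π(8052)/π(304) ≈ 16.3065. The PNT-predicted ratio is (8052/ln(8052)) / (304/ln(304)) ≈ 16.8369. The two agree to within a few percent, as expected.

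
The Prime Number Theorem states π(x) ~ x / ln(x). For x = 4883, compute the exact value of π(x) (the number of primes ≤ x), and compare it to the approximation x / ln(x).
π(4883) = 653;  x/ln(x) ≈ 574.91;  relative error ≈ 11.96%.

Directly count primes up to 4883: π(4883) = 653. The PNT approximation gives 4883/ln(4883) ≈ 4883/8.49352 ≈ 574.91. Relative error (π(x) − x/ln(x)) / π(x) ≈ 11.96%; the approximation is known to undercount slightly (Li(x) is a better estimate).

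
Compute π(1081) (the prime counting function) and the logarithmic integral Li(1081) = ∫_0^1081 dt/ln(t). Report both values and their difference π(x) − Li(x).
π(1081) = 180;  Li(1081) ≈ 189.27;  π(x) − Li(x) ≈ -9.27.

Direct count of primes ≤ 1081 gives π(1081) = 180. Numerical evaluation of the logarithmic integral gives Li(1081) ≈ 189.27. The difference π(x) − Li(x) ≈ -9.27 is typically negative for small/moderate x (Li(x) overestimates), though Littlewood's theorem shows this sign changes infinitely often.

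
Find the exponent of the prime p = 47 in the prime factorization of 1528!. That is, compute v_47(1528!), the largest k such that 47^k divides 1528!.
v_47(1528!) = 32

Legendre's formula: v_p(n!) = Σ_{k ≥ 1} ⌊n / p^k⌋. For p = 47, n = 1528, the terms are:
  ⌊1528/47^1⌋ = ⌊1528/47⌋ = 32
(the next term ⌊1528/47^2⌋ = 0, terminating the sum). Summing: v_47(1528!) = 32 = 32.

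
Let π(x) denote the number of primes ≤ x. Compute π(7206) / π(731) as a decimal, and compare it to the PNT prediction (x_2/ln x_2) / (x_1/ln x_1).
π(7206)/π(731) = 919/129 ≈ 7.1240;  PNT prediction ≈ 7.3183.

π(731) = 129 and π(7206) = 919, so π(7206)/π(731) ≈ 7.1240. The PNT-predicted ratio is (7206/ln(7206)) / (731/ln(731)) ≈ 7.3183. The two agree to within a few percent, as expected.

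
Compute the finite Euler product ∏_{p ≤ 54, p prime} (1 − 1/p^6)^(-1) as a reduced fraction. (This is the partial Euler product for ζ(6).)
∏ = 16399916697843255011967930971578711261087839227653922144798329822985430357794635/16120340632419383592544649060829667066167081196619966516987203957241678930116608

The primes p ≤ 54 are [2, 3, 5, 7, 11, 13, 17, 19, 23, 29, 31, 37, 41, 43, 47, 53]. For each prime, (1 − 1/p^6)^(-1) = p^6 / (p^6 − 1). The product is (1 − 1/2^6)^(-1), (1 − 1/3^6)^(-1), (1 − 1/5^6)^(-1), (1 − 1/7^6)^(-1), (1 − 1/11^6)^(-1), (1 − 1/13^6)^(-1), (1 − 1/17^6)^(-1), (1 − 1/19^6)^(-1), (1 − 1/23^6)^(-1), (1 − 1/29^6)^(-1), (1 − 1/31^6)^(-1), (1 − 1/37^6)^(-1), (1 − 1/41^6)^(-1), (1 − 1/43^6)^(-1), (1 − 1/47^6)^(-1), (1 − 1/53^6)^(-1) = ∏ p^6 / (p^6 − 1) = 16399916697843255011967930971578711261087839227653922144798329822985430357794635/16120340632419383592544649060829667066167081196619966516987203957241678930116608.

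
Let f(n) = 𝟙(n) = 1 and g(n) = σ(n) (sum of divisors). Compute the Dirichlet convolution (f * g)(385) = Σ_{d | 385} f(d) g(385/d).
(𝟙 * σ)(385) = 819

Divisors of 385: [1, 5, 7, 11, 35, 55, 77, 385]. For each d | 385:
  d = 1: 𝟙(1) · σ(385/1) = 1 · 576 = 576
  d = 5: 𝟙(5) · σ(385/5) = 1 · 96 = 96
  d = 7: 𝟙(7) · σ(385/7) = 1 · 72 = 72
  d = 11: 𝟙(11) · σ(385/11) = 1 · 48 = 48
  d = 35: 𝟙(35) · σ(385/35) = 1 · 12 = 12
  d = 55: 𝟙(55) · σ(385/55) = 1 · 8 = 8
  d = 77: 𝟙(77) · σ(385/77) = 1 · 6 = 6
  d = 385: 𝟙(385) · σ(385/385) = 1 · 1 = 1
Summing: (𝟙 * σ)(385) = 576 + 96 + 72 + 48 + 12 + 8 + 6 + 1 = 819.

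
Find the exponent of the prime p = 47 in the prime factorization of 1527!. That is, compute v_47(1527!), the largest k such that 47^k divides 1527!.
v_47(1527!) = 32

Legendre's formula: v_p(n!) = Σ_{k ≥ 1} ⌊n / p^k⌋. For p = 47, n = 1527, the terms are:
  ⌊1527/47^1⌋ = ⌊1527/47⌋ = 32
(the next term ⌊1527/47^2⌋ = 0, terminating the sum). Summing: v_47(1527!) = 32 = 32.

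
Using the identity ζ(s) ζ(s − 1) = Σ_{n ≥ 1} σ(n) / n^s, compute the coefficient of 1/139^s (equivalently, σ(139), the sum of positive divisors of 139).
σ(139) = 140

In the product (Σ m^0/m^s)(Σ k / k^s) = Σ (Σ_{d | n} d) / n^s, the coefficient of 1/n^s is σ(n) = Σ_{d | n} d. For n = 139, divisors are [1, 139]; summing: σ(139) = 140.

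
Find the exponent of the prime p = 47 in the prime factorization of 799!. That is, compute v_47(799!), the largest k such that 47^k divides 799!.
v_47(799!) = 17

Legendre's formula: v_p(n!) = Σ_{k ≥ 1} ⌊n / p^k⌋. For p = 47, n = 799, the terms are:
  ⌊799/47^1⌋ = ⌊799/47⌋ = 17
(the next term ⌊799/47^2⌋ = 0, terminating the sum). Summing: v_47(799!) = 17 = 17.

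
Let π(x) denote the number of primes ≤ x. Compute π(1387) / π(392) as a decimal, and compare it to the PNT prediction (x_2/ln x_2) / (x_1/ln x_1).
π(1387)/π(392) = 221/77 ≈ 2.8701;  PNT prediction ≈ 2.9203.

π(392) = 77 and π(1387) = 221, so π(1387)/π(392) ≈ 2.8701. The PNT-predicted ratio is (1387/ln(1387)) / (392/ln(392)) ≈ 2.9203. The two agree to within a few percent, as expected.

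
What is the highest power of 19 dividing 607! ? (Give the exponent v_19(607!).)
v_19(607!) = 32

Legendre's formula: v_p(n!) = Σ_{k ≥ 1} ⌊n / p^k⌋. For p = 19, n = 607, the terms are:
  ⌊607/19^1⌋ = ⌊607/19⌋ = 31
  ⌊607/19^2⌋ = ⌊607/361⌋ = 1
(the next term ⌊607/19^3⌋ = 0, terminating the sum). Summing: v_19(607!) = 31 + 1 = 32.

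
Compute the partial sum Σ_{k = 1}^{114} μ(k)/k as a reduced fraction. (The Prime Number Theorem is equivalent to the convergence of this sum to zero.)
Σ μ(k)/k = -78111734742604811120482861063208714211896204/2257861045744114842010371877967404463805334785

Values of μ(k) for 1 ≤ k ≤ 114: μ(1) = 1, μ(2) = -1, μ(3) = -1, μ(5) = -1, μ(6) = 1, μ(7) = -1, μ(10) = 1, μ(11) = -1, μ(13) = -1, μ(14) = 1, μ(15) = 1, μ(17) = -1, μ(19) = -1, μ(21) = 1, μ(22) = 1, μ(23) = -1, μ(26) = 1, μ(29) = -1, μ(30) = -1, μ(31) = -1, μ(33) = 1, μ(34) = 1, μ(35) = 1, μ(37) = -1, μ(38) = 1, μ(39) = 1, μ(41) = -1, μ(42) = -1, μ(43) = -1, μ(46) = 1, μ(47) = -1, μ(51) = 1, μ(53) = -1, μ(55) = 1, μ(57) = 1, μ(58) = 1, μ(59) = -1, μ(61) = -1, μ(62) = 1, μ(65) = 1, μ(66) = -1, μ(67) = -1, μ(69) = 1, μ(70) = -1, μ(71) = -1, μ(73) = -1, μ(74) = 1, μ(77) = 1, μ(78) = -1, μ(79) = -1, μ(82) = 1, μ(83) = -1, μ(85) = 1, μ(86) = 1, μ(87) = 1, μ(89) = -1, μ(91) = 1, μ(93) = 1, μ(94) = 1, μ(95) = 1, μ(97) = -1, μ(101) = -1, μ(102) = -1, μ(103) = -1, μ(105) = -1, μ(106) = 1, μ(107) = -1, μ(109) = -1, μ(110) = -1, μ(111) = 1, μ(113) = -1, μ(114) = -1, with μ = 0 on non-squarefree integers. Summing μ(k)/k for k where μ(k) ≠ 0 gives -78111734742604811120482861063208714211896204/2257861045744114842010371877967404463805334785 ≈ -0.0346. (PNT ⟺ this sum → 0 as n → ∞.)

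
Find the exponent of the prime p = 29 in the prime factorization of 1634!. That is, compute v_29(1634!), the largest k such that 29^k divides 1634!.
v_29(1634!) = 57

Legendre's formula: v_p(n!) = Σ_{k ≥ 1} ⌊n / p^k⌋. For p = 29, n = 1634, the terms are:
  ⌊1634/29^1⌋ = ⌊1634/29⌋ = 56
  ⌊1634/29^2⌋ = ⌊1634/841⌋ = 1
(the next term ⌊1634/29^3⌋ = 0, terminating the sum). Summing: v_29(1634!) = 56 + 1 = 57.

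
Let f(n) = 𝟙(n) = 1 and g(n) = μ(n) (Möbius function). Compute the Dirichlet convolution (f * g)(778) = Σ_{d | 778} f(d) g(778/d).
(𝟙 * μ)(778) = 0

Divisors of 778: [1, 2, 389, 778]. For each d | 778:
  d = 1: 𝟙(1) · μ(778/1) = 1 · 1 = 1
  d = 2: 𝟙(2) · μ(778/2) = 1 · -1 = -1
  d = 389: 𝟙(389) · μ(778/389) = 1 · -1 = -1
  d = 778: 𝟙(778) · μ(778/778) = 1 · 1 = 1
Summing: (𝟙 * μ)(778) = 1 + -1 + -1 + 1 = 0.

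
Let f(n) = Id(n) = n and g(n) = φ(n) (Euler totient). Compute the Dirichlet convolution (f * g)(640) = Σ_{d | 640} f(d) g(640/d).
(Id * φ)(640) = 5184

Divisors of 640: [1, 2, 4, 5, 8, 10, 16, 20, 32, 40, 64, 80, 128, 160, 320, 640]. For each d | 640:
  d = 1: Id(1) · φ(640/1) = 1 · 256 = 256
  d = 2: Id(2) · φ(640/2) = 2 · 128 = 256
  d = 4: Id(4) · φ(640/4) = 4 · 64 = 256
  d = 5: Id(5) · φ(640/5) = 5 · 64 = 320
  d = 8: Id(8) · φ(640/8) = 8 · 32 = 256
  d = 10: Id(10) · φ(640/10) = 10 · 32 = 320
  d = 16: Id(16) · φ(640/16) = 16 · 16 = 256
  d = 20: Id(20) · φ(640/20) = 20 · 16 = 320
  d = 32: Id(32) · φ(640/32) = 32 · 8 = 256
  d = 40: Id(40) · φ(640/40) = 40 · 8 = 320
  d = 64: Id(64) · φ(640/64) = 64 · 4 = 256
  d = 80: Id(80) · φ(640/80) = 80 · 4 = 320
  d = 128: Id(128) · φ(640/128) = 128 · 4 = 512
  d = 160: Id(160) · φ(640/160) = 160 · 2 = 320
  d = 320: Id(320) · φ(640/320) = 320 · 1 = 320
  d = 640: Id(640) · φ(640/640) = 640 · 1 = 640
Summing: (Id * φ)(640) = 256 + 256 + 256 + 320 + 256 + 320 + 256 + 320 + 256 + 320 + 256 + 320 + 512 + 320 + 320 + 640 = 5184.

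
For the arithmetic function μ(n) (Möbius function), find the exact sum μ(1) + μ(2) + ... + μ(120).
Σ_{n ≤ 120} μ(n) = -3

Compute μ(n) for each 1 ≤ n ≤ 120: μ(1) = 1, μ(2) = -1, μ(3) = -1, μ(4) = 0, μ(5) = -1, μ(6) = 1, μ(7) = -1, μ(8) = 0, μ(9) = 0, μ(10) = 1, μ(11) = -1, μ(12) = 0, μ(13) = -1, μ(14) = 1, μ(15) = 1, μ(16) = 0, μ(17) = -1, μ(18) = 0, μ(19) = -1, μ(20) = 0, μ(21) = 1, μ(22) = 1, μ(23) = -1, μ(24) = 0, μ(25) = 0, μ(26) = 1, μ(27) = 0, μ(28) = 0, μ(29) = -1, μ(30) = -1, μ(31) = -1, μ(32) = 0, μ(33) = 1, μ(34) = 1, μ(35) = 1, μ(36) = 0, μ(37) = -1, μ(38) = 1, μ(39) = 1, μ(40) = 0, μ(41) = -1, μ(42) = -1, μ(43) = -1, μ(44) = 0, μ(45) = 0, μ(46) = 1, μ(47) = -1, μ(48) = 0, μ(49) = 0, μ(50) = 0, μ(51) = 1, μ(52) = 0, μ(53) = -1, μ(54) = 0, μ(55) = 1, μ(56) = 0, μ(57) = 1, μ(58) = 1, μ(59) = -1, μ(60) = 0, μ(61) = -1, μ(62) = 1, μ(63) = 0, μ(64) = 0, μ(65) = 1, μ(66) = -1, μ(67) = -1, μ(68) = 0, μ(69) = 1, μ(70) = -1, μ(71) = -1, μ(72) = 0, μ(73) = -1, μ(74) = 1, μ(75) = 0, μ(76) = 0, μ(77) = 1, μ(78) = -1, μ(79) = -1, μ(80) = 0, μ(81) = 0, μ(82) = 1, μ(83) = -1, μ(84) = 0, μ(85) = 1, μ(86) = 1, μ(87) = 1, μ(88) = 0, μ(89) = -1, μ(90) = 0, μ(91) = 1, μ(92) = 0, μ(93) = 1, μ(94) = 1, μ(95) = 1, μ(96) = 0, μ(97) = -1, μ(98) = 0, μ(99) = 0, μ(100) = 0, μ(101) = -1, μ(102) = -1, μ(103) = -1, μ(104) = 0, μ(105) = -1, μ(106) = 1, μ(107) = -1, μ(108) = 0, μ(109) = -1, μ(110) = -1, μ(111) = 1, μ(112) = 0, μ(113) = -1, μ(114) = -1, μ(115) = 1, μ(116) = 0, μ(117) = 0, μ(118) = 1, μ(119) = 1, μ(120) = 0. Summing all 120 values: -3. (Mertens function M(x) = Σ_{n ≤ x} μ(n); on average M(x) should be small (PNT ⟺ M(x) = o(x)).)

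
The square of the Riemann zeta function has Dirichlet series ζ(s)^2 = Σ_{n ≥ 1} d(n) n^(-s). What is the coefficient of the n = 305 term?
d(305) = 4

ζ(s)^2 = (Σ 1/m^s)(Σ 1/k^s). The coefficient of 1/n^s in the product is the number of ordered pairs (m, k) with mk = n, which equals d(n). For n = 305, divisors are [1, 5, 61, 305], so d(305) = 4.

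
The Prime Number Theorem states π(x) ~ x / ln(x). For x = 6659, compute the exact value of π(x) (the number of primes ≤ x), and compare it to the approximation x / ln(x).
π(6659) = 858;  x/ln(x) ≈ 756.38;  relative error ≈ 11.84%.

Directly count primes up to 6659: π(6659) = 858. The PNT approximation gives 6659/ln(6659) ≈ 6659/8.80372 ≈ 756.38. Relative error (π(x) − x/ln(x)) / π(x) ≈ 11.84%; the approximation is known to undercount slightly (Li(x) is a better estimate).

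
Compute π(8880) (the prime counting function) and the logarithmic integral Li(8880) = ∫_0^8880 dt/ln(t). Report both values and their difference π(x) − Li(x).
π(8880) = 1106;  Li(8880) ≈ 1123.76;  π(x) − Li(x) ≈ -17.76.

Direct count of primes ≤ 8880 gives π(8880) = 1106. Numerical evaluation of the logarithmic integral gives Li(8880) ≈ 1123.76. The difference π(x) − Li(x) ≈ -17.76 is typically negative for small/moderate x (Li(x) overestimates), though Littlewood's theorem shows this sign changes infinitely often.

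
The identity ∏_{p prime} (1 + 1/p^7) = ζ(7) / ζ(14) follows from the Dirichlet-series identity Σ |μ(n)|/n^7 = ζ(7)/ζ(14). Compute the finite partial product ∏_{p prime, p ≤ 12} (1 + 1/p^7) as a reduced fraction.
∏ = 102398715604311407906/101557061298054140625

The primes p ≤ 12 are [2, 3, 5, 7, 11]. For each, (1 + 1/p^7) = (p^7 + 1)/p^7. Multiplying these fractions over p ∈ [2, 3, 5, 7, 11] gives 102398715604311407906/101557061298054140625. (In the limit P → ∞ this tends to ζ(7)/ζ(14).)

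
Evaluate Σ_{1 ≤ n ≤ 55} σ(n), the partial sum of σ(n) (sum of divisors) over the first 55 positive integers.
Σ_{n ≤ 55} σ(n) = 2496

Compute σ(n) for each 1 ≤ n ≤ 55: σ(1) = 1, σ(2) = 3, σ(3) = 4, σ(4) = 7, σ(5) = 6, σ(6) = 12, σ(7) = 8, σ(8) = 15, σ(9) = 13, σ(10) = 18, σ(11) = 12, σ(12) = 28, σ(13) = 14, σ(14) = 24, σ(15) = 24, σ(16) = 31, σ(17) = 18, σ(18) = 39, σ(19) = 20, σ(20) = 42, σ(21) = 32, σ(22) = 36, σ(23) = 24, σ(24) = 60, σ(25) = 31, σ(26) = 42, σ(27) = 40, σ(28) = 56, σ(29) = 30, σ(30) = 72, σ(31) = 32, σ(32) = 63, σ(33) = 48, σ(34) = 54, σ(35) = 48, σ(36) = 91, σ(37) = 38, σ(38) = 60, σ(39) = 56, σ(40) = 90, σ(41) = 42, σ(42) = 96, σ(43) = 44, σ(44) = 84, σ(45) = 78, σ(46) = 72, σ(47) = 48, σ(48) = 124, σ(49) = 57, σ(50) = 93, σ(51) = 72, σ(52) = 98, σ(53) = 54, σ(54) = 120, σ(55) = 72. Summing all 55 values: 2496. (Average order: Σ_{n ≤ x} σ(n) ~ (π²/12) x². For x = 55, (π²/12)·55² ≈ 2487.96.)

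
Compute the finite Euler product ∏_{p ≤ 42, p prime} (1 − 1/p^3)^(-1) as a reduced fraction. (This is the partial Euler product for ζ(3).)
∏ = 146179583280100194365681354929/121615573969288081570641739776

The primes p ≤ 42 are [2, 3, 5, 7, 11, 13, 17, 19, 23, 29, 31, 37, 41]. For each prime, (1 − 1/p^3)^(-1) = p^3 / (p^3 − 1). The product is (1 − 1/2^3)^(-1), (1 − 1/3^3)^(-1), (1 − 1/5^3)^(-1), (1 − 1/7^3)^(-1), (1 − 1/11^3)^(-1), (1 − 1/13^3)^(-1), (1 − 1/17^3)^(-1), (1 − 1/19^3)^(-1), (1 − 1/23^3)^(-1), (1 − 1/29^3)^(-1), (1 − 1/31^3)^(-1), (1 − 1/37^3)^(-1), (1 − 1/41^3)^(-1) = ∏ p^3 / (p^3 − 1) = 146179583280100194365681354929/121615573969288081570641739776.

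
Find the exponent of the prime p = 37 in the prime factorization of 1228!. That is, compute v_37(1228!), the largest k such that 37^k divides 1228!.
v_37(1228!) = 33

Legendre's formula: v_p(n!) = Σ_{k ≥ 1} ⌊n / p^k⌋. For p = 37, n = 1228, the terms are:
  ⌊1228/37^1⌋ = ⌊1228/37⌋ = 33
(the next term ⌊1228/37^2⌋ = 0, terminating the sum). Summing: v_37(1228!) = 33 = 33.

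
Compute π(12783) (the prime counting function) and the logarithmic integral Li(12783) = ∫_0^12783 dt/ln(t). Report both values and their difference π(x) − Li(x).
π(12783) = 1524;  Li(12783) ≈ 1544.18;  π(x) − Li(x) ≈ -20.18.

Direct count of primes ≤ 12783 gives π(12783) = 1524. Numerical evaluation of the logarithmic integral gives Li(12783) ≈ 1544.18. The difference π(x) − Li(x) ≈ -20.18 is typically negative for small/moderate x (Li(x) overestimates), though Littlewood's theorem shows this sign changes infinitely often.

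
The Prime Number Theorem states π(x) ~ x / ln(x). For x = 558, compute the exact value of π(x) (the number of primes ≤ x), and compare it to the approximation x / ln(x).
π(558) = 102;  x/ln(x) ≈ 88.23;  relative error ≈ 13.50%.

Directly count primes up to 558: π(558) = 102. The PNT approximation gives 558/ln(558) ≈ 558/6.32436 ≈ 88.23. Relative error (π(x) − x/ln(x)) / π(x) ≈ 13.50%; the approximation is known to undercount slightly (Li(x) is a better estimate).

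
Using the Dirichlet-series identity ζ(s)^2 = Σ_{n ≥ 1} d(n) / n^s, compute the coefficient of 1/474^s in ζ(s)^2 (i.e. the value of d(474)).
d(474) = 8

ζ(s)^2 = (Σ 1/m^s)(Σ 1/k^s). The coefficient of 1/n^s in the product is the number of ordered pairs (m, k) with mk = n, which equals d(n). For n = 474, divisors are [1, 2, 3, 6, 79, 158, 237, 474], so d(474) = 8.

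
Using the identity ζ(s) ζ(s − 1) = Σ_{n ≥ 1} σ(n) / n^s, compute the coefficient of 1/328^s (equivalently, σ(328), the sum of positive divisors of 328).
σ(328) = 630

In the product (Σ m^0/m^s)(Σ k / k^s) = Σ (Σ_{d | n} d) / n^s, the coefficient of 1/n^s is σ(n) = Σ_{d | n} d. For n = 328, divisors are [1, 2, 4, 8, 41, 82, 164, 328]; summing: σ(328) = 630.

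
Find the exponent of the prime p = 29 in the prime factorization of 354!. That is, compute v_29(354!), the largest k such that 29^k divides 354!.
v_29(354!) = 12

Legendre's formula: v_p(n!) = Σ_{k ≥ 1} ⌊n / p^k⌋. For p = 29, n = 354, the terms are:
  ⌊354/29^1⌋ = ⌊354/29⌋ = 12
(the next term ⌊354/29^2⌋ = 0, terminating the sum). Summing: v_29(354!) = 12 = 12.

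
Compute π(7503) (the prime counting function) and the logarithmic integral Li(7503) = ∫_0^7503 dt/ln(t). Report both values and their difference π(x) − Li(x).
π(7503) = 950;  Li(7503) ≈ 970.92;  π(x) − Li(x) ≈ -20.92.

Direct count of primes ≤ 7503 gives π(7503) = 950. Numerical evaluation of the logarithmic integral gives Li(7503) ≈ 970.92. The difference π(x) − Li(x) ≈ -20.92 is typically negative for small/moderate x (Li(x) overestimates), though Littlewood's theorem shows this sign changes infinitely often.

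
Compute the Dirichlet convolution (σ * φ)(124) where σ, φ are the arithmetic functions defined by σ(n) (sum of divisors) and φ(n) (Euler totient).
(σ * φ)(124) = 744

Divisors of 124: [1, 2, 4, 31, 62, 124]. For each d | 124:
  d = 1: σ(1) · φ(124/1) = 1 · 60 = 60
  d = 2: σ(2) · φ(124/2) = 3 · 30 = 90
  d = 4: σ(4) · φ(124/4) = 7 · 30 = 210
  d = 31: σ(31) · φ(124/31) = 32 · 2 = 64
  d = 62: σ(62) · φ(124/62) = 96 · 1 = 96
  d = 124: σ(124) · φ(124/124) = 224 · 1 = 224
Summing: (σ * φ)(124) = 60 + 90 + 210 + 64 + 96 + 224 = 744.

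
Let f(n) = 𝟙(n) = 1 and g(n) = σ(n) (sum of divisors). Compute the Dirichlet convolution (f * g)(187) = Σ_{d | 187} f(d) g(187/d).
(𝟙 * σ)(187) = 247

Divisors of 187: [1, 11, 17, 187]. For each d | 187:
  d = 1: 𝟙(1) · σ(187/1) = 1 · 216 = 216
  d = 11: 𝟙(11) · σ(187/11) = 1 · 18 = 18
  d = 17: 𝟙(17) · σ(187/17) = 1 · 12 = 12
  d = 187: 𝟙(187) · σ(187/187) = 1 · 1 = 1
Summing: (𝟙 * σ)(187) = 216 + 18 + 12 + 1 = 247.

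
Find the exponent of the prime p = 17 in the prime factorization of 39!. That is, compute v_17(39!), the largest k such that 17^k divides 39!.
v_17(39!) = 2

Legendre's formula: v_p(n!) = Σ_{k ≥ 1} ⌊n / p^k⌋. For p = 17, n = 39, the terms are:
  ⌊39/17^1⌋ = ⌊39/17⌋ = 2
(the next term ⌊39/17^2⌋ = 0, terminating the sum). Summing: v_17(39!) = 2 = 2.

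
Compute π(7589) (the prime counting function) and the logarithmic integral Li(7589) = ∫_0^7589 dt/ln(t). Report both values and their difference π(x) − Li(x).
π(7589) = 964;  Li(7589) ≈ 980.55;  π(x) − Li(x) ≈ -16.55.

Direct count of primes ≤ 7589 gives π(7589) = 964. Numerical evaluation of the logarithmic integral gives Li(7589) ≈ 980.55. The difference π(x) − Li(x) ≈ -16.55 is typically negative for small/moderate x (Li(x) overestimates), though Littlewood's theorem shows this sign changes infinitely often.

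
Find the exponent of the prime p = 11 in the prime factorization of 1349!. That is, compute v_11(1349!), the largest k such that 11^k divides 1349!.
v_11(1349!) = 134

Legendre's formula: v_p(n!) = Σ_{k ≥ 1} ⌊n / p^k⌋. For p = 11, n = 1349, the terms are:
  ⌊1349/11^1⌋ = ⌊1349/11⌋ = 122
  ⌊1349/11^2⌋ = ⌊1349/121⌋ = 11
  ⌊1349/11^3⌋ = ⌊1349/1331⌋ = 1
(the next term ⌊1349/11^4⌋ = 0, terminating the sum). Summing: v_11(1349!) = 122 + 11 + 1 = 134.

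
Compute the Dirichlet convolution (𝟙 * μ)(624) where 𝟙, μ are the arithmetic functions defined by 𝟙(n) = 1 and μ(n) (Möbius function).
(𝟙 * μ)(624) = 0

Divisors of 624: [1, 2, 3, 4, 6, 8, 12, 13, 16, 24, 26, 39, 48, 52, 78, 104, 156, 208, 312, 624]. For each d | 624:
  d = 1: 𝟙(1) · μ(624/1) = 1 · 0 = 0
  d = 2: 𝟙(2) · μ(624/2) = 1 · 0 = 0
  d = 3: 𝟙(3) · μ(624/3) = 1 · 0 = 0
  d = 4: 𝟙(4) · μ(624/4) = 1 · 0 = 0
  d = 6: 𝟙(6) · μ(624/6) = 1 · 0 = 0
  d = 8: 𝟙(8) · μ(624/8) = 1 · -1 = -1
  d = 12: 𝟙(12) · μ(624/12) = 1 · 0 = 0
  d = 13: 𝟙(13) · μ(624/13) = 1 · 0 = 0
  d = 16: 𝟙(16) · μ(624/16) = 1 · 1 = 1
  d = 24: 𝟙(24) · μ(624/24) = 1 · 1 = 1
  d = 26: 𝟙(26) · μ(624/26) = 1 · 0 = 0
  d = 39: 𝟙(39) · μ(624/39) = 1 · 0 = 0
  d = 48: 𝟙(48) · μ(624/48) = 1 · -1 = -1
  d = 52: 𝟙(52) · μ(624/52) = 1 · 0 = 0
  d = 78: 𝟙(78) · μ(624/78) = 1 · 0 = 0
  d = 104: 𝟙(104) · μ(624/104) = 1 · 1 = 1
  d = 156: 𝟙(156) · μ(624/156) = 1 · 0 = 0
  d = 208: 𝟙(208) · μ(624/208) = 1 · -1 = -1
  d = 312: 𝟙(312) · μ(624/312) = 1 · -1 = -1
  d = 624: 𝟙(624) · μ(624/624) = 1 · 1 = 1
Summing: (𝟙 * μ)(624) = 0 + 0 + 0 + 0 + 0 + -1 + 0 + 0 + 1 + 1 + 0 + 0 + -1 + 0 + 0 + 1 + 0 + -1 + -1 + 1 = 0.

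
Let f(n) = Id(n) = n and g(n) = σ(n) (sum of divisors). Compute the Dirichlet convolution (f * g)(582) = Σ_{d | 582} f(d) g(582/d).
(Id * σ)(582) = 6825

Divisors of 582: [1, 2, 3, 6, 97, 194, 291, 582]. For each d | 582:
  d = 1: Id(1) · σ(582/1) = 1 · 1176 = 1176
  d = 2: Id(2) · σ(582/2) = 2 · 392 = 784
  d = 3: Id(3) · σ(582/3) = 3 · 294 = 882
  d = 6: Id(6) · σ(582/6) = 6 · 98 = 588
  d = 97: Id(97) · σ(582/97) = 97 · 12 = 1164
  d = 194: Id(194) · σ(582/194) = 194 · 4 = 776
  d = 291: Id(291) · σ(582/291) = 291 · 3 = 873
  d = 582: Id(582) · σ(582/582) = 582 · 1 = 582
Summing: (Id * σ)(582) = 1176 + 784 + 882 + 588 + 1164 + 776 + 873 + 582 = 6825.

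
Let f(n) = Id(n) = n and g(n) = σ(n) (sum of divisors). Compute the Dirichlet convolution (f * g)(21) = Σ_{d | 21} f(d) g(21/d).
(Id * σ)(21) = 105

Divisors of 21: [1, 3, 7, 21]. For each d | 21:
  d = 1: Id(1) · σ(21/1) = 1 · 32 = 32
  d = 3: Id(3) · σ(21/3) = 3 · 8 = 24
  d = 7: Id(7) · σ(21/7) = 7 · 4 = 28
  d = 21: Id(21) · σ(21/21) = 21 · 1 = 21
Summing: (Id * σ)(21) = 32 + 24 + 28 + 21 = 105.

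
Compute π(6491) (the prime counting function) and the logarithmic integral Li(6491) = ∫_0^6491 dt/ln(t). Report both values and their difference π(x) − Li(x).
π(6491) = 842;  Li(6491) ≈ 856.60;  π(x) − Li(x) ≈ -14.60.

Direct count of primes ≤ 6491 gives π(6491) = 842. Numerical evaluation of the logarithmic integral gives Li(6491) ≈ 856.60. The difference π(x) − Li(x) ≈ -14.60 is typically negative for small/moderate x (Li(x) overestimates), though Littlewood's theorem shows this sign changes infinitely often.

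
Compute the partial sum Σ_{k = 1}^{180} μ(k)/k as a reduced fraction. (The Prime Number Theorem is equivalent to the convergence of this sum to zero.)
Σ μ(k)/k = -144087981517635476714028475868546320125145063113926500300851703048561/29819592777931214269172453467810429868925511217482600306406141434158090

Values of μ(k) for 1 ≤ k ≤ 180: μ(1) = 1, μ(2) = -1, μ(3) = -1, μ(5) = -1, μ(6) = 1, μ(7) = -1, μ(10) = 1, μ(11) = -1, μ(13) = -1, μ(14) = 1, μ(15) = 1, μ(17) = -1, μ(19) = -1, μ(21) = 1, μ(22) = 1, μ(23) = -1, μ(26) = 1, μ(29) = -1, μ(30) = -1, μ(31) = -1, μ(33) = 1, μ(34) = 1, μ(35) = 1, μ(37) = -1, μ(38) = 1, μ(39) = 1, μ(41) = -1, μ(42) = -1, μ(43) = -1, μ(46) = 1, μ(47) = -1, μ(51) = 1, μ(53) = -1, μ(55) = 1, μ(57) = 1, μ(58) = 1, μ(59) = -1, μ(61) = -1, μ(62) = 1, μ(65) = 1, μ(66) = -1, μ(67) = -1, μ(69) = 1, μ(70) = -1, μ(71) = -1, μ(73) = -1, μ(74) = 1, μ(77) = 1, μ(78) = -1, μ(79) = -1, μ(82) = 1, μ(83) = -1, μ(85) = 1, μ(86) = 1, μ(87) = 1, μ(89) = -1, μ(91) = 1, μ(93) = 1, μ(94) = 1, μ(95) = 1, μ(97) = -1, μ(101) = -1, μ(102) = -1, μ(103) = -1, μ(105) = -1, μ(106) = 1, μ(107) = -1, μ(109) = -1, μ(110) = -1, μ(111) = 1, μ(113) = -1, μ(114) = -1, μ(115) = 1, μ(118) = 1, μ(119) = 1, μ(122) = 1, μ(123) = 1, μ(127) = -1, μ(129) = 1, μ(130) = -1, μ(131) = -1, μ(133) = 1, μ(134) = 1, μ(137) = -1, μ(138) = -1, μ(139) = -1, μ(141) = 1, μ(142) = 1, μ(143) = 1, μ(145) = 1, μ(146) = 1, μ(149) = -1, μ(151) = -1, μ(154) = -1, μ(155) = 1, μ(157) = -1, μ(158) = 1, μ(159) = 1, μ(161) = 1, μ(163) = -1, μ(165) = -1, μ(166) = 1, μ(167) = -1, μ(170) = -1, μ(173) = -1, μ(174) = -1, μ(177) = 1, μ(178) = 1, μ(179) = -1, with μ = 0 on non-squarefree integers. Summing μ(k)/k for k where μ(k) ≠ 0 gives -144087981517635476714028475868546320125145063113926500300851703048561/29819592777931214269172453467810429868925511217482600306406141434158090 ≈ -0.0048. (PNT ⟺ this sum → 0 as n → ∞.)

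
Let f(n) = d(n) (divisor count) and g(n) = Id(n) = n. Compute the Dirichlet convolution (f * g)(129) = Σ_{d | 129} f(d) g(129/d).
(d * Id)(129) = 225

Divisors of 129: [1, 3, 43, 129]. For each d | 129:
  d = 1: d(1) · Id(129/1) = 1 · 129 = 129
  d = 3: d(3) · Id(129/3) = 2 · 43 = 86
  d = 43: d(43) · Id(129/43) = 2 · 3 = 6
  d = 129: d(129) · Id(129/129) = 4 · 1 = 4
Summing: (d * Id)(129) = 129 + 86 + 6 + 4 = 225.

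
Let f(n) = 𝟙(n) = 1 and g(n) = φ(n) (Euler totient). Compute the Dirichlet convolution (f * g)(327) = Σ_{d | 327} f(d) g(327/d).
(𝟙 * φ)(327) = 327

Divisors of 327: [1, 3, 109, 327]. For each d | 327:
  d = 1: 𝟙(1) · φ(327/1) = 1 · 216 = 216
  d = 3: 𝟙(3) · φ(327/3) = 1 · 108 = 108
  d = 109: 𝟙(109) · φ(327/109) = 1 · 2 = 2
  d = 327: 𝟙(327) · φ(327/327) = 1 · 1 = 1
Summing: (𝟙 * φ)(327) = 216 + 108 + 2 + 1 = 327.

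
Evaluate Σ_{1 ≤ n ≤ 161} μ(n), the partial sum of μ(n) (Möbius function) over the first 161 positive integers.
Σ_{n ≤ 161} μ(n) = 1

Compute μ(n) for each 1 ≤ n ≤ 161: μ(1) = 1, μ(2) = -1, μ(3) = -1, μ(4) = 0, μ(5) = -1, μ(6) = 1, μ(7) = -1, μ(8) = 0, μ(9) = 0, μ(10) = 1, μ(11) = -1, μ(12) = 0, μ(13) = -1, μ(14) = 1, μ(15) = 1, μ(16) = 0, μ(17) = -1, μ(18) = 0, μ(19) = -1, μ(20) = 0, μ(21) = 1, μ(22) = 1, μ(23) = -1, μ(24) = 0, μ(25) = 0, μ(26) = 1, μ(27) = 0, μ(28) = 0, μ(29) = -1, μ(30) = -1, μ(31) = -1, μ(32) = 0, μ(33) = 1, μ(34) = 1, μ(35) = 1, μ(36) = 0, μ(37) = -1, μ(38) = 1, μ(39) = 1, μ(40) = 0, μ(41) = -1, μ(42) = -1, μ(43) = -1, μ(44) = 0, μ(45) = 0, μ(46) = 1, μ(47) = -1, μ(48) = 0, μ(49) = 0, μ(50) = 0, μ(51) = 1, μ(52) = 0, μ(53) = -1, μ(54) = 0, μ(55) = 1, μ(56) = 0, μ(57) = 1, μ(58) = 1, μ(59) = -1, μ(60) = 0, μ(61) = -1, μ(62) = 1, μ(63) = 0, μ(64) = 0, μ(65) = 1, μ(66) = -1, μ(67) = -1, μ(68) = 0, μ(69) = 1, μ(70) = -1, μ(71) = -1, μ(72) = 0, μ(73) = -1, μ(74) = 1, μ(75) = 0, μ(76) = 0, μ(77) = 1, μ(78) = -1, μ(79) = -1, μ(80) = 0, μ(81) = 0, μ(82) = 1, μ(83) = -1, μ(84) = 0, μ(85) = 1, μ(86) = 1, μ(87) = 1, μ(88) = 0, μ(89) = -1, μ(90) = 0, μ(91) = 1, μ(92) = 0, μ(93) = 1, μ(94) = 1, μ(95) = 1, μ(96) = 0, μ(97) = -1, μ(98) = 0, μ(99) = 0, μ(100) = 0, μ(101) = -1, μ(102) = -1, μ(103) = -1, μ(104) = 0, μ(105) = -1, μ(106) = 1, μ(107) = -1, μ(108) = 0, μ(109) = -1, μ(110) = -1, μ(111) = 1, μ(112) = 0, μ(113) = -1, μ(114) = -1, μ(115) = 1, μ(116) = 0, μ(117) = 0, μ(118) = 1, μ(119) = 1, μ(120) = 0, μ(121) = 0, μ(122) = 1, μ(123) = 1, μ(124) = 0, μ(125) = 0, μ(126) = 0, μ(127) = -1, μ(128) = 0, μ(129) = 1, μ(130) = -1, μ(131) = -1, μ(132) = 0, μ(133) = 1, μ(134) = 1, μ(135) = 0, μ(136) = 0, μ(137) = -1, μ(138) = -1, μ(139) = -1, μ(140) = 0, μ(141) = 1, μ(142) = 1, μ(143) = 1, μ(144) = 0, μ(145) = 1, μ(146) = 1, μ(147) = 0, μ(148) = 0, μ(149) = -1, μ(150) = 0, μ(151) = -1, μ(152) = 0, μ(153) = 0, μ(154) = -1, μ(155) = 1, μ(156) = 0, μ(157) = -1, μ(158) = 1, μ(159) = 1, μ(160) = 0, μ(161) = 1. Summing all 161 values: 1. (Mertens function M(x) = Σ_{n ≤ x} μ(n); on average M(x) should be small (PNT ⟺ M(x) = o(x)).)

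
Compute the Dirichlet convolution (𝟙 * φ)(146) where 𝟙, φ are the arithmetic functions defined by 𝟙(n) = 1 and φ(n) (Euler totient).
(𝟙 * φ)(146) = 146

Divisors of 146: [1, 2, 73, 146]. For each d | 146:
  d = 1: 𝟙(1) · φ(146/1) = 1 · 72 = 72
  d = 2: 𝟙(2) · φ(146/2) = 1 · 72 = 72
  d = 73: 𝟙(73) · φ(146/73) = 1 · 1 = 1
  d = 146: 𝟙(146) · φ(146/146) = 1 · 1 = 1
Summing: (𝟙 * φ)(146) = 72 + 72 + 1 + 1 = 146.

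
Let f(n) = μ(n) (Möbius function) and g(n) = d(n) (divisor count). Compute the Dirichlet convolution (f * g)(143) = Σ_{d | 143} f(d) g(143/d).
(μ * d)(143) = 1

Divisors of 143: [1, 11, 13, 143]. For each d | 143:
  d = 1: μ(1) · d(143/1) = 1 · 4 = 4
  d = 11: μ(11) · d(143/11) = -1 · 2 = -2
  d = 13: μ(13) · d(143/13) = -1 · 2 = -2
  d = 143: μ(143) · d(143/143) = 1 · 1 = 1
Summing: (μ * d)(143) = 4 + -2 + -2 + 1 = 1.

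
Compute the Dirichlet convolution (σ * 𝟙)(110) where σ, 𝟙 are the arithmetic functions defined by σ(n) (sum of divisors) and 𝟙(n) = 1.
(σ * 𝟙)(110) = 364

Divisors of 110: [1, 2, 5, 10, 11, 22, 55, 110]. For each d | 110:
  d = 1: σ(1) · 𝟙(110/1) = 1 · 1 = 1
  d = 2: σ(2) · 𝟙(110/2) = 3 · 1 = 3
  d = 5: σ(5) · 𝟙(110/5) = 6 · 1 = 6
  d = 10: σ(10) · 𝟙(110/10) = 18 · 1 = 18
  d = 11: σ(11) · 𝟙(110/11) = 12 · 1 = 12
  d = 22: σ(22) · 𝟙(110/22) = 36 · 1 = 36
  d = 55: σ(55) · 𝟙(110/55) = 72 · 1 = 72
  d = 110: σ(110) · 𝟙(110/110) = 216 · 1 = 216
Summing: (σ * 𝟙)(110) = 1 + 3 + 6 + 18 + 12 + 36 + 72 + 216 = 364.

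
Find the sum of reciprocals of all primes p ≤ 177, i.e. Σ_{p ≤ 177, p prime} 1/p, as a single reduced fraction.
Σ 1/p = 319420215161551700804173656907103406301944826032199624513259054823197/166589903787325219380851695350896256250980509594874862046961683989710

π(177) = 40, so the primes ≤ 177 are [2, 3, 5, 7, 11, 13, 17, 19, 23, 29, 31, 37, 41, 43, 47, 53, 59, 61, 67, 71, 73, 79, 83, 89, 97, 101, 103, 107, 109, 113, 127, 131, 137, 139, 149, 151, 157, 163, 167, 173]. Summing 1/p over these primes: 319420215161551700804173656907103406301944826032199624513259054823197/166589903787325219380851695350896256250980509594874862046961683989710 ≈ 1.9174. Mertens estimate ln ln(177) + 0.2615 ≈ 1.9056.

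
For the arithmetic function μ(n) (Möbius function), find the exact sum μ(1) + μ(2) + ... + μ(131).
Σ_{n ≤ 131} μ(n) = -3

Compute μ(n) for each 1 ≤ n ≤ 131: μ(1) = 1, μ(2) = -1, μ(3) = -1, μ(4) = 0, μ(5) = -1, μ(6) = 1, μ(7) = -1, μ(8) = 0, μ(9) = 0, μ(10) = 1, μ(11) = -1, μ(12) = 0, μ(13) = -1, μ(14) = 1, μ(15) = 1, μ(16) = 0, μ(17) = -1, μ(18) = 0, μ(19) = -1, μ(20) = 0, μ(21) = 1, μ(22) = 1, μ(23) = -1, μ(24) = 0, μ(25) = 0, μ(26) = 1, μ(27) = 0, μ(28) = 0, μ(29) = -1, μ(30) = -1, μ(31) = -1, μ(32) = 0, μ(33) = 1, μ(34) = 1, μ(35) = 1, μ(36) = 0, μ(37) = -1, μ(38) = 1, μ(39) = 1, μ(40) = 0, μ(41) = -1, μ(42) = -1, μ(43) = -1, μ(44) = 0, μ(45) = 0, μ(46) = 1, μ(47) = -1, μ(48) = 0, μ(49) = 0, μ(50) = 0, μ(51) = 1, μ(52) = 0, μ(53) = -1, μ(54) = 0, μ(55) = 1, μ(56) = 0, μ(57) = 1, μ(58) = 1, μ(59) = -1, μ(60) = 0, μ(61) = -1, μ(62) = 1, μ(63) = 0, μ(64) = 0, μ(65) = 1, μ(66) = -1, μ(67) = -1, μ(68) = 0, μ(69) = 1, μ(70) = -1, μ(71) = -1, μ(72) = 0, μ(73) = -1, μ(74) = 1, μ(75) = 0, μ(76) = 0, μ(77) = 1, μ(78) = -1, μ(79) = -1, μ(80) = 0, μ(81) = 0, μ(82) = 1, μ(83) = -1, μ(84) = 0, μ(85) = 1, μ(86) = 1, μ(87) = 1, μ(88) = 0, μ(89) = -1, μ(90) = 0, μ(91) = 1, μ(92) = 0, μ(93) = 1, μ(94) = 1, μ(95) = 1, μ(96) = 0, μ(97) = -1, μ(98) = 0, μ(99) = 0, μ(100) = 0, μ(101) = -1, μ(102) = -1, μ(103) = -1, μ(104) = 0, μ(105) = -1, μ(106) = 1, μ(107) = -1, μ(108) = 0, μ(109) = -1, μ(110) = -1, μ(111) = 1, μ(112) = 0, μ(113) = -1, μ(114) = -1, μ(115) = 1, μ(116) = 0, μ(117) = 0, μ(118) = 1, μ(119) = 1, μ(120) = 0, μ(121) = 0, μ(122) = 1, μ(123) = 1, μ(124) = 0, μ(125) = 0, μ(126) = 0, μ(127) = -1, μ(128) = 0, μ(129) = 1, μ(130) = -1, μ(131) = -1. Summing all 131 values: -3. (Mertens function M(x) = Σ_{n ≤ x} μ(n); on average M(x) should be small (PNT ⟺ M(x) = o(x)).)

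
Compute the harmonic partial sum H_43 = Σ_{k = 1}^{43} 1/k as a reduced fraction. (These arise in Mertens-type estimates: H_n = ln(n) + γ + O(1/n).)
H_43 = 532145396070491417/122332313750680800

Direct summation: H_43 = 1 + 1/2 + ... + 1/43. The least common denominator is lcm(1, ..., 43) = 9419588158802421600; over this denominator the numerator is 9419588158802421600 + 4709794079401210800 + 3139862719600807200 + 2354897039700605400 + 1883917631760484320 + 1569931359800403600 + 1345655451257488800 + 1177448519850302700 + 1046620906533602400 + 941958815880242160 + 856326196254765600 + 784965679900201800 + 724583704523263200 + 672827725628744400 + 627972543920161440 + 588724259925151350 + 554093421106024800 + 523310453266801200 + 495767797831706400 + 470979407940121080 + 448551817085829600 + 428163098127382800 + 409547311252279200 + 392482839950100900 + 376783526352096864 + 362291852261631600 + 348873635511200800 + 336413862814372200 + 324813384786290400 + 313986271960080720 + 303857682542013600 + 294362129962575675 + 285442065418255200 + 277046710553012400 + 269131090251497760 + 261655226633400600 + 254583463751416800 + 247883898915853200 + 241527901507754400 + 235489703970060540 + 229746052653717600 + 224275908542914800 + 219060189739591200 = 40975195497427839109, so H_43 = 40975195497427839109/9419588158802421600; reducing by gcd(40975195497427839109, 9419588158802421600) = 77 gives 532145396070491417/122332313750680800 ≈ 4.35000. (The PNT-adjacent estimate ln(43) + γ ≈ 4.33842 matches within O(1/n).)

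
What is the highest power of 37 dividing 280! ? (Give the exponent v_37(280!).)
v_37(280!) = 7

Legendre's formula: v_p(n!) = Σ_{k ≥ 1} ⌊n / p^k⌋. For p = 37, n = 280, the terms are:
  ⌊280/37^1⌋ = ⌊280/37⌋ = 7
(the next term ⌊280/37^2⌋ = 0, terminating the sum). Summing: v_37(280!) = 7 = 7.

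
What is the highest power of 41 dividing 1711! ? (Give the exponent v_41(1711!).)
v_41(1711!) = 42

Legendre's formula: v_p(n!) = Σ_{k ≥ 1} ⌊n / p^k⌋. For p = 41, n = 1711, the terms are:
  ⌊1711/41^1⌋ = ⌊1711/41⌋ = 41
  ⌊1711/41^2⌋ = ⌊1711/1681⌋ = 1
(the next term ⌊1711/41^3⌋ = 0, terminating the sum). Summing: v_41(1711!) = 41 + 1 = 42.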